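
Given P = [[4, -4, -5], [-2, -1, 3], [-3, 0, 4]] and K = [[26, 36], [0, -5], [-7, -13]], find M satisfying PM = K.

M = [[5, -1], [-4, -5], [2, -4]]

Left-multiplying both sides by P⁻¹ gives M = P⁻¹K.
det P = 3, so P⁻¹ = [[-4/3, 16/3, -17/3], [-1/3, 1/3, -2/3], [-1, 4, -4]].
M = P⁻¹K = [[-4/3, 16/3, -17/3], [-1/3, 1/3, -2/3], [-1, 4, -4]] · [[26, 36], [0, -5], [-7, -13]] = [[5, -1], [-4, -5], [2, -4]].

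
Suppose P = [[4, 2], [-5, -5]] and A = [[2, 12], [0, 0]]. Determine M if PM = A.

Since P multiplies M on the left, M = P⁻¹A.
P has determinant -10; P⁻¹ = [[1/2, 1/5], [-1/2, -2/5]].
M = P⁻¹A = [[1/2, 1/5], [-1/2, -2/5]] · [[2, 12], [0, 0]] = [[1, 6], [-1, -6]].

M = [[1, 6], [-1, -6]]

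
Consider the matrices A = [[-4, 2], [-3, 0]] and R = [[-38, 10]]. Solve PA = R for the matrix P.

P = [[5, 6]]

Since A sits to the right of P, P = RA⁻¹.
A has determinant 6; A⁻¹ = [[0, -1/3], [1/2, -2/3]].
P = RA⁻¹ = [[-38, 10]] · [[0, -1/3], [1/2, -2/3]] = [[5, 6]].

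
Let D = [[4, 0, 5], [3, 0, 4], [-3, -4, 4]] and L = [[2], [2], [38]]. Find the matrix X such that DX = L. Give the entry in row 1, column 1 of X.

Left-multiplying both sides by D⁻¹ gives X = D⁻¹L.
D has determinant 4; D⁻¹ = [[4, -5, 0], [-6, 31/4, -1/4], [-3, 4, 0]].
X = D⁻¹L = [[4, -5, 0], [-6, 31/4, -1/4], [-3, 4, 0]] · [[2], [2], [38]] = [[-2], [-6], [2]].

-2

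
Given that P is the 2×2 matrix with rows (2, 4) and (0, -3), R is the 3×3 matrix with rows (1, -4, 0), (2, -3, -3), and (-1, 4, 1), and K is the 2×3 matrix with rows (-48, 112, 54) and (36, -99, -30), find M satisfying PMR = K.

M = P⁻¹KR⁻¹ (apply P⁻¹ on the left and R⁻¹ on the right).
det P = -6; the adjugate gives P⁻¹ = [[1/2, 2/3], [0, -1/3]].
R has determinant 5; R⁻¹ = [[9/5, 4/5, 12/5], [1/5, 1/5, 3/5], [1, 0, 1]].
P⁻¹K = [[0, -10, 7], [-12, 33, 10]].
M = (P⁻¹K)R⁻¹ = [[5, -2, 1], [-5, -3, 1]].

M = [[5, -2, 1], [-5, -3, 1]]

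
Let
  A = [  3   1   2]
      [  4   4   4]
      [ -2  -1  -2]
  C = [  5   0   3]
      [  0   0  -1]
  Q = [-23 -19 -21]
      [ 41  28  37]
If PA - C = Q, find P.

P = [[0, -5, -1], [5, 5, -3]]

PA = Q + C = [[-18, -19, -18], [41, 28, 36]].
Since A sits to the right of P, P = (Q + C)A⁻¹.
A has determinant -4; A⁻¹ = [[1, 0, 1], [0, 1/2, 1], [-1, -1/4, -2]].
P = (Q + C)A⁻¹ = [[0, -5, -1], [5, 5, -3]].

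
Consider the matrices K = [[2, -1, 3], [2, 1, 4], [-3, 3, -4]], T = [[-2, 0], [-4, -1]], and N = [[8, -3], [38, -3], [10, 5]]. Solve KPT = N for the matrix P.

P = [[0, -2], [-5, -1], [-5, 2]]

Left-multiply by K⁻¹ and right-multiply by T⁻¹: P = K⁻¹NT⁻¹.
K has determinant -1; K⁻¹ = [[16, -5, 7], [4, -1, 2], [-9, 3, -4]].
det T = 2; the adjugate gives T⁻¹ = [[-1/2, 0], [2, -1]].
K⁻¹N = [[8, 2], [14, 1], [2, -2]].
P = (K⁻¹N)T⁻¹ = [[0, -2], [-5, -1], [-5, 2]].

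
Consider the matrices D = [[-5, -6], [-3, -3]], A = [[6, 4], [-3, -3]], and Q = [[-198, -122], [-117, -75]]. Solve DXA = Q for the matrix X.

X = [[4, -4], [3, 5]]

X = D⁻¹QA⁻¹ (apply D⁻¹ on the left and A⁻¹ on the right).
det D = -3, so D⁻¹ = [[1, -2], [-1, 5/3]].
det A = -6; the adjugate gives A⁻¹ = [[1/2, 2/3], [-1/2, -1]].
D⁻¹Q = [[36, 28], [3, -3]].
X = (D⁻¹Q)A⁻¹ = [[4, -4], [3, 5]].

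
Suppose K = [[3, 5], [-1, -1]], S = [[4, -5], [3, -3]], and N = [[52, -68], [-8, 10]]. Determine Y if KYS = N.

Y = [[-3, 2], [5, -2]]

Left-multiply by K⁻¹ and right-multiply by S⁻¹: Y = K⁻¹NS⁻¹.
det K = 2, so K⁻¹ = [[-1/2, -5/2], [1/2, 3/2]].
S has determinant 3; S⁻¹ = [[-1, 5/3], [-1, 4/3]].
K⁻¹N = [[-6, 9], [14, -19]].
Y = (K⁻¹N)S⁻¹ = [[-3, 2], [5, -2]].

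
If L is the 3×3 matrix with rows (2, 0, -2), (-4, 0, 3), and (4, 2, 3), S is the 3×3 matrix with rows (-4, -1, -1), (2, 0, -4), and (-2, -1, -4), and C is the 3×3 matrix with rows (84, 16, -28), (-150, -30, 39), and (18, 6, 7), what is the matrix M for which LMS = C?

M = [[-3, 3, -3], [4, 4, 2], [3, -4, -1]]

Isolating M: multiply by L⁻¹ from the left and S⁻¹ from the right, so M = L⁻¹CS⁻¹.
det L = 4; the adjugate gives L⁻¹ = [[-3/2, -1, 0], [6, 7/2, 1/2], [-2, -1, 0]].
S has determinant 2; S⁻¹ = [[-2, -3/2, 2], [8, 7, -9], [-1, -1, 1]].
L⁻¹C = [[24, 6, 3], [-12, -6, -28], [-18, -2, 17]].
M = (L⁻¹C)S⁻¹ = [[-3, 3, -3], [4, 4, 2], [3, -4, -1]].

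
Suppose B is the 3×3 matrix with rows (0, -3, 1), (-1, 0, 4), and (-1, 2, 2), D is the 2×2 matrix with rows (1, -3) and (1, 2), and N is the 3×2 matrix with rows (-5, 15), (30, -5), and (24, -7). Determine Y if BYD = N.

Y = [[3, -5], [3, 1], [4, 3]]

Y = B⁻¹ND⁻¹ (apply B⁻¹ on the left and D⁻¹ on the right).
det B = 4, so B⁻¹ = [[-2, 2, -3], [-1/2, 1/4, -1/4], [-1/2, 3/4, -3/4]].
det D = 5, so D⁻¹ = [[2/5, 3/5], [-1/5, 1/5]].
B⁻¹N = [[-2, -19], [4, -7], [7, -6]].
Y = (B⁻¹N)D⁻¹ = [[3, -5], [3, 1], [4, 3]].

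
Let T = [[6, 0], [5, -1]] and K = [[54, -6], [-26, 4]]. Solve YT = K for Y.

Since T sits to the right of Y, Y = KT⁻¹.
det T = -6, so T⁻¹ = [[1/6, 0], [5/6, -1]].
Y = KT⁻¹ = [[54, -6], [-26, 4]] · [[1/6, 0], [5/6, -1]] = [[4, 6], [-1, -4]].

Y = [[4, 6], [-1, -4]]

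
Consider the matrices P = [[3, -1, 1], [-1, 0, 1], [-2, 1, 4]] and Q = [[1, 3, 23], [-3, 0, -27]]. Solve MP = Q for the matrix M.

M = [[3, -4, 6], [-5, -2, -5]]

P is on the right of M, so right-multiply by P⁻¹: M = QP⁻¹.
det P = -6; the adjugate gives P⁻¹ = [[1/6, -5/6, 1/6], [-1/3, -7/3, 2/3], [1/6, 1/6, 1/6]].
M = QP⁻¹ = [[1, 3, 23], [-3, 0, -27]] · [[1/6, -5/6, 1/6], [-1/3, -7/3, 2/3], [1/6, 1/6, 1/6]] = [[3, -4, 6], [-5, -2, -5]].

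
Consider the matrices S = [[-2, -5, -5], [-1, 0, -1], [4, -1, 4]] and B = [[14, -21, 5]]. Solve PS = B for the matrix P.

P = [[3, 4, 6]]

Since S sits to the right of P, P = BS⁻¹.
det S = -3; the adjugate gives S⁻¹ = [[1/3, -25/3, -5/3], [0, -4, -1], [-1/3, 22/3, 5/3]].
P = BS⁻¹ = [[14, -21, 5]] · [[1/3, -25/3, -5/3], [0, -4, -1], [-1/3, 22/3, 5/3]] = [[3, 4, 6]].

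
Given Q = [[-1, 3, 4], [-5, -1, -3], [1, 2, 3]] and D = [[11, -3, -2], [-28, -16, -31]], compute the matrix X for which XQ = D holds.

X = [[-5, 0, 6], [-1, 5, -4]]

Since Q sits to the right of X, X = DQ⁻¹.
det Q = -3, so Q⁻¹ = [[-1, 1/3, 5/3], [-4, 7/3, 23/3], [3, -5/3, -16/3]].
X = DQ⁻¹ = [[11, -3, -2], [-28, -16, -31]] · [[-1, 1/3, 5/3], [-4, 7/3, 23/3], [3, -5/3, -16/3]] = [[-5, 0, 6], [-1, 5, -4]].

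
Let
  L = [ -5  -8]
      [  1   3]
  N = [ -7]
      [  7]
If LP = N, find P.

Left-multiplying both sides by L⁻¹ gives P = L⁻¹N.
det L = -7, so L⁻¹ = [[-3/7, -8/7], [1/7, 5/7]].
P = L⁻¹N = [[-3/7, -8/7], [1/7, 5/7]] · [[-7], [7]] = [[-5], [4]].

P = [[-5], [4]]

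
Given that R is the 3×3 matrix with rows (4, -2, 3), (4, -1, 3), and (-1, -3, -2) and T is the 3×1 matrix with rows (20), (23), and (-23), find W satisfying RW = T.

W = [[2], [3], [6]]

Left-multiplying both sides by R⁻¹ gives W = R⁻¹T.
det R = -5, so R⁻¹ = [[-11/5, 13/5, 3/5], [-1, 1, 0], [13/5, -14/5, -4/5]].
W = R⁻¹T = [[-11/5, 13/5, 3/5], [-1, 1, 0], [13/5, -14/5, -4/5]] · [[20], [23], [-23]] = [[2], [3], [6]].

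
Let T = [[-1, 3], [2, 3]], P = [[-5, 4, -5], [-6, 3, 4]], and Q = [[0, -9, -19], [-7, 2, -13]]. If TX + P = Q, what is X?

TX = Q − P = [[5, -13, -14], [-1, -1, -17]].
Left-multiplying both sides by T⁻¹ gives X = T⁻¹(Q − P).
det T = -9; the adjugate gives T⁻¹ = [[-1/3, 1/3], [2/9, 1/9]].
X = T⁻¹(Q − P) = [[-2, 4, -1], [1, -3, -5]].

X = [[-2, 4, -1], [1, -3, -5]]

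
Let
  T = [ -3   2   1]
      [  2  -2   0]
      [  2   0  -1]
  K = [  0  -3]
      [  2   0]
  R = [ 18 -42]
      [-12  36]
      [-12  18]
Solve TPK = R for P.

P = [[-4, -3], [2, 0], [-2, 0]]

Isolating P: multiply by T⁻¹ from the left and K⁻¹ from the right, so P = T⁻¹RK⁻¹.
T has determinant 2; T⁻¹ = [[1, 1, 1], [1, 1/2, 1], [2, 2, 1]].
K has determinant 6; K⁻¹ = [[0, 1/2], [-1/3, 0]].
T⁻¹R = [[-6, 12], [0, -6], [0, 6]].
P = (T⁻¹R)K⁻¹ = [[-4, -3], [2, 0], [-2, 0]].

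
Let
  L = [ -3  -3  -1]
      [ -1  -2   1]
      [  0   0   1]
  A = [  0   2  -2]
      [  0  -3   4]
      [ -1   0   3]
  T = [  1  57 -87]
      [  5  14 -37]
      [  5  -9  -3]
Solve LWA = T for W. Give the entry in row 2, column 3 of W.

W = L⁻¹TA⁻¹ (apply L⁻¹ on the left and A⁻¹ on the right).
L has determinant 3; L⁻¹ = [[-2/3, 1, -5/3], [1/3, -1, 4/3], [0, 0, 1]].
det A = -2, so A⁻¹ = [[9/2, 3, -1], [2, 1, 0], [3/2, 1, 0]].
L⁻¹T = [[-4, -9, 26], [2, -7, 4], [5, -9, -3]].
W = (L⁻¹T)A⁻¹ = [[3, 5, 4], [1, 3, -2], [0, 3, -5]].

-2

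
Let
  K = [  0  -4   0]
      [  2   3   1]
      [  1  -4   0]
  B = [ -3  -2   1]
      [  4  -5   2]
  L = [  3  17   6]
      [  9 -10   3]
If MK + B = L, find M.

MK = L − B = [[6, 19, 5], [5, -5, 1]].
Since K sits to the right of M, M = (L − B)K⁻¹.
det K = -4; the adjugate gives K⁻¹ = [[-1, 0, 1], [-1/4, 0, 0], [11/4, 1, -2]].
M = (L − B)K⁻¹ = [[3, 5, -4], [-1, 1, 3]].

M = [[3, 5, -4], [-1, 1, 3]]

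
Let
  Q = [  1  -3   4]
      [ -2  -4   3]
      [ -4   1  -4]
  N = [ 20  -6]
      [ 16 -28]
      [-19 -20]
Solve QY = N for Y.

Q is on the left of Y, so left-multiply by Q⁻¹: Y = Q⁻¹N.
det Q = 1, so Q⁻¹ = [[13, -8, 7], [-20, 12, -11], [-18, 11, -10]].
Y = Q⁻¹N = [[13, -8, 7], [-20, 12, -11], [-18, 11, -10]] · [[20, -6], [16, -28], [-19, -20]] = [[-1, 6], [1, 4], [6, 0]].

Y = [[-1, 6], [1, 4], [6, 0]]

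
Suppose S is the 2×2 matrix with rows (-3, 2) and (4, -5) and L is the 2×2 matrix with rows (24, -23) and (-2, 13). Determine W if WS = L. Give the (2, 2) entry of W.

S is on the right of W, so right-multiply by S⁻¹: W = LS⁻¹.
det S = 7; the adjugate gives S⁻¹ = [[-5/7, -2/7], [-4/7, -3/7]].
W = LS⁻¹ = [[24, -23], [-2, 13]] · [[-5/7, -2/7], [-4/7, -3/7]] = [[-4, 3], [-6, -5]].

-5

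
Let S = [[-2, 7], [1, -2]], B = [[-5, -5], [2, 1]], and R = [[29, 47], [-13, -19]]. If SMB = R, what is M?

M = [[3, 2], [-1, -2]]

M = S⁻¹RB⁻¹ (apply S⁻¹ on the left and B⁻¹ on the right).
S has determinant -3; S⁻¹ = [[2/3, 7/3], [1/3, 2/3]].
det B = 5, so B⁻¹ = [[1/5, 1], [-2/5, -1]].
S⁻¹R = [[-11, -13], [1, 3]].
M = (S⁻¹R)B⁻¹ = [[3, 2], [-1, -2]].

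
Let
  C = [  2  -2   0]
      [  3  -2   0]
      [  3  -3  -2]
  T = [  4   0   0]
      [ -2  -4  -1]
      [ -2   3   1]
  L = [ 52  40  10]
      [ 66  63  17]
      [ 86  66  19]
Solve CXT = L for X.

X = [[5, -2, 5], [1, 3, 5], [-5, -3, -5]]

Isolating X: multiply by C⁻¹ from the left and T⁻¹ from the right, so X = C⁻¹LT⁻¹.
C has determinant -4; C⁻¹ = [[-1, 1, 0], [-3/2, 1, 0], [3/4, 0, -1/2]].
det T = -4; the adjugate gives T⁻¹ = [[1/4, 0, 0], [-1, -1, -1], [7/2, 3, 4]].
C⁻¹L = [[14, 23, 7], [-12, 3, 2], [-4, -3, -2]].
X = (C⁻¹L)T⁻¹ = [[5, -2, 5], [1, 3, 5], [-5, -3, -5]].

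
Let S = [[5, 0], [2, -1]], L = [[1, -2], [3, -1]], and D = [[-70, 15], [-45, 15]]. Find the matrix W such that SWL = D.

W = [[1, -5], [2, 5]]

W = S⁻¹DL⁻¹ (apply S⁻¹ on the left and L⁻¹ on the right).
S has determinant -5; S⁻¹ = [[1/5, 0], [2/5, -1]].
L has determinant 5; L⁻¹ = [[-1/5, 2/5], [-3/5, 1/5]].
S⁻¹D = [[-14, 3], [17, -9]].
W = (S⁻¹D)L⁻¹ = [[1, -5], [2, 5]].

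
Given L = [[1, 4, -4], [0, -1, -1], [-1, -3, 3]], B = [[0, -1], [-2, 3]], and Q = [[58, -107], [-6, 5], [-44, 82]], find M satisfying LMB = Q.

Left-multiply by L⁻¹ and right-multiply by B⁻¹: M = L⁻¹QB⁻¹.
det L = 2, so L⁻¹ = [[-3, 0, -4], [1/2, -1/2, 1/2], [-1/2, -1/2, -1/2]].
det B = -2; the adjugate gives B⁻¹ = [[-3/2, -1/2], [-1, 0]].
L⁻¹Q = [[2, -7], [10, -15], [-4, 10]].
M = (L⁻¹Q)B⁻¹ = [[4, -1], [0, -5], [-4, 2]].

M = [[4, -1], [0, -5], [-4, 2]]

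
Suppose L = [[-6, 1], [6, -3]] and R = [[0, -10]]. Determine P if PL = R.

P = [[5, 5]]

Since L sits to the right of P, P = RL⁻¹.
det L = 12; the adjugate gives L⁻¹ = [[-1/4, -1/12], [-1/2, -1/2]].
P = RL⁻¹ = [[0, -10]] · [[-1/4, -1/12], [-1/2, -1/2]] = [[5, 5]].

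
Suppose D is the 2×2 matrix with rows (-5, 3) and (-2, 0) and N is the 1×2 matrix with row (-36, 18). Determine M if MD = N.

Since D sits to the right of M, M = ND⁻¹.
det D = 6, so D⁻¹ = [[0, -1/2], [1/3, -5/6]].
M = ND⁻¹ = [[-36, 18]] · [[0, -1/2], [1/3, -5/6]] = [[6, 3]].

M = [[6, 3]]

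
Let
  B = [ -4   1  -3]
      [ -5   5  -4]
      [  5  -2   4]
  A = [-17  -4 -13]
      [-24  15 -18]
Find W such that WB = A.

W = [[3, -3, -4], [6, 3, 3]]

Right-multiplying both sides by B⁻¹ gives W = AB⁻¹.
det B = -3, so B⁻¹ = [[-4, -2/3, -11/3], [0, 1/3, 1/3], [5, 1, 5]].
W = AB⁻¹ = [[-17, -4, -13], [-24, 15, -18]] · [[-4, -2/3, -11/3], [0, 1/3, 1/3], [5, 1, 5]] = [[3, -3, -4], [6, 3, 3]].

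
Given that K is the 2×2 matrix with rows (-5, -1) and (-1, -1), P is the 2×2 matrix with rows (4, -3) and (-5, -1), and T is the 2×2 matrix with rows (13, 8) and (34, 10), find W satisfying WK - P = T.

W = [[-3, -2], [-5, -4]]

WK = T + P = [[17, 5], [29, 9]].
Right-multiplying both sides by K⁻¹ gives W = (T + P)K⁻¹.
det K = 4, so K⁻¹ = [[-1/4, 1/4], [1/4, -5/4]].
W = (T + P)K⁻¹ = [[-3, -2], [-5, -4]].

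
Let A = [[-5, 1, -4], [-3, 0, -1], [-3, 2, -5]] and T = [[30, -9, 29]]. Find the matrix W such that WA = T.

A is on the right of W, so right-multiply by A⁻¹: W = TA⁻¹.
det A = 2, so A⁻¹ = [[1, -3/2, -1/2], [-6, 13/2, 7/2], [-3, 7/2, 3/2]].
W = TA⁻¹ = [[30, -9, 29]] · [[1, -3/2, -1/2], [-6, 13/2, 7/2], [-3, 7/2, 3/2]] = [[-3, -2, -3]].

W = [[-3, -2, -3]]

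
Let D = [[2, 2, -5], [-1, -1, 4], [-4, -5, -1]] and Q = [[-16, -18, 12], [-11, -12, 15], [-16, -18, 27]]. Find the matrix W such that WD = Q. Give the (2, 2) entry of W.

Since D sits to the right of W, W = QD⁻¹.
det D = 3, so D⁻¹ = [[7, 9, 1], [-17/3, -22/3, -1], [1/3, 2/3, 0]].
W = QD⁻¹ = [[-16, -18, 12], [-11, -12, 15], [-16, -18, 27]] · [[7, 9, 1], [-17/3, -22/3, -1], [1/3, 2/3, 0]] = [[-6, -4, 2], [-4, -1, 1], [-1, 6, 2]].

-1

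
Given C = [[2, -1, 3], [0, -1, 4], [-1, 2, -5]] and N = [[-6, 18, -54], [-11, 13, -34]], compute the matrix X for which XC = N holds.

Since C sits to the right of X, X = NC⁻¹.
det C = -5; the adjugate gives C⁻¹ = [[3/5, -1/5, 1/5], [4/5, 7/5, 8/5], [1/5, 3/5, 2/5]].
X = NC⁻¹ = [[-6, 18, -54], [-11, 13, -34]] · [[3/5, -1/5, 1/5], [4/5, 7/5, 8/5], [1/5, 3/5, 2/5]] = [[0, -6, 6], [-3, 0, 5]].

X = [[0, -6, 6], [-3, 0, 5]]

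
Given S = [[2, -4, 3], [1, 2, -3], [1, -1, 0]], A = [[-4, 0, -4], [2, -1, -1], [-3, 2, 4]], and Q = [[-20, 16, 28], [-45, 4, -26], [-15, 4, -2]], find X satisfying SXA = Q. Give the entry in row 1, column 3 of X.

X = S⁻¹QA⁻¹ (apply S⁻¹ on the left and A⁻¹ on the right).
det S = -3, so S⁻¹ = [[1, 1, -2], [1, 1, -3], [1, 2/3, -8/3]].
A has determinant 4; A⁻¹ = [[-1/2, -2, -1], [-5/4, -7, -3], [1/4, 2, 1]].
S⁻¹Q = [[-35, 12, 6], [-20, 8, 8], [-10, 8, 16]].
X = (S⁻¹Q)A⁻¹ = [[4, -2, 5], [2, 0, 4], [-1, -4, 2]].

5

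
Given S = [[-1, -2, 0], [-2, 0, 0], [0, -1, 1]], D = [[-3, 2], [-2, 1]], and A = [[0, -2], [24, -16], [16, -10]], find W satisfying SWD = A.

W = [[4, 0], [0, -3], [-4, -5]]

Left-multiply by S⁻¹ and right-multiply by D⁻¹: W = S⁻¹AD⁻¹.
det S = -4; the adjugate gives S⁻¹ = [[0, -1/2, 0], [-1/2, 1/4, 0], [-1/2, 1/4, 1]].
det D = 1; the adjugate gives D⁻¹ = [[1, -2], [2, -3]].
S⁻¹A = [[-12, 8], [6, -3], [22, -13]].
W = (S⁻¹A)D⁻¹ = [[4, 0], [0, -3], [-4, -5]].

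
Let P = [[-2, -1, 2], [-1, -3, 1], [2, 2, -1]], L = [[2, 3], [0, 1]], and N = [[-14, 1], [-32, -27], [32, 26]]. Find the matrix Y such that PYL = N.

Y = [[5, -5], [5, -4], [4, 4]]

Isolating Y: multiply by P⁻¹ from the left and L⁻¹ from the right, so Y = P⁻¹NL⁻¹.
det P = 5; the adjugate gives P⁻¹ = [[1/5, 3/5, 1], [1/5, -2/5, 0], [4/5, 2/5, 1]].
det L = 2, so L⁻¹ = [[1/2, -3/2], [0, 1]].
P⁻¹N = [[10, 10], [10, 11], [8, 16]].
Y = (P⁻¹N)L⁻¹ = [[5, -5], [5, -4], [4, 4]].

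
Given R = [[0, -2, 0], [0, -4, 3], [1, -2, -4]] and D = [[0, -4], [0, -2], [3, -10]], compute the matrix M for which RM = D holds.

M = [[3, 2], [0, 2], [0, 2]]

Since R multiplies M on the left, M = R⁻¹D.
det R = -6, so R⁻¹ = [[-11/3, 4/3, 1], [-1/2, 0, 0], [-2/3, 1/3, 0]].
M = R⁻¹D = [[-11/3, 4/3, 1], [-1/2, 0, 0], [-2/3, 1/3, 0]] · [[0, -4], [0, -2], [3, -10]] = [[3, 2], [0, 2], [0, 2]].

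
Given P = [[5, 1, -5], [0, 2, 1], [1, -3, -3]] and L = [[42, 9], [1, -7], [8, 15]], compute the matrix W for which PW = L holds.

W = [[5, -3], [2, -1], [-3, -5]]

Left-multiplying both sides by P⁻¹ gives W = P⁻¹L.
det P = -4, so P⁻¹ = [[3/4, -9/2, -11/4], [-1/4, 5/2, 5/4], [1/2, -4, -5/2]].
W = P⁻¹L = [[3/4, -9/2, -11/4], [-1/4, 5/2, 5/4], [1/2, -4, -5/2]] · [[42, 9], [1, -7], [8, 15]] = [[5, -3], [2, -1], [-3, -5]].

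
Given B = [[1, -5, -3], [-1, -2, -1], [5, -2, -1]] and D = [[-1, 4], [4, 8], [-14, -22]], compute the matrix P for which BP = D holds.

B is on the left of P, so left-multiply by B⁻¹: P = B⁻¹D.
det B = -6, so B⁻¹ = [[0, -1/6, 1/6], [1, -7/3, -2/3], [-2, 23/6, 7/6]].
P = B⁻¹D = [[0, -1/6, 1/6], [1, -7/3, -2/3], [-2, 23/6, 7/6]] · [[-1, 4], [4, 8], [-14, -22]] = [[-3, -5], [-1, 0], [1, -3]].

P = [[-3, -5], [-1, 0], [1, -3]]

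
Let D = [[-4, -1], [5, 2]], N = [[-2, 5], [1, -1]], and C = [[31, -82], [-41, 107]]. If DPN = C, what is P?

P = [[4, 1], [1, -1]]

Left-multiply by D⁻¹ and right-multiply by N⁻¹: P = D⁻¹CN⁻¹.
D has determinant -3; D⁻¹ = [[-2/3, -1/3], [5/3, 4/3]].
det N = -3, so N⁻¹ = [[1/3, 5/3], [1/3, 2/3]].
D⁻¹C = [[-7, 19], [-3, 6]].
P = (D⁻¹C)N⁻¹ = [[4, 1], [1, -1]].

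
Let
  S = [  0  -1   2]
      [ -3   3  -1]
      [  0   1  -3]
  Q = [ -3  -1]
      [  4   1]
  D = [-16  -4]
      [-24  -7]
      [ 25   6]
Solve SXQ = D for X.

Left-multiply by S⁻¹ and right-multiply by Q⁻¹: X = S⁻¹DQ⁻¹.
S has determinant 3; S⁻¹ = [[-8/3, -1/3, -5/3], [-3, 0, -2], [-1, 0, -1]].
det Q = 1; the adjugate gives Q⁻¹ = [[1, 1], [-4, -3]].
S⁻¹D = [[9, 3], [-2, 0], [-9, -2]].
X = (S⁻¹D)Q⁻¹ = [[-3, 0], [-2, -2], [-1, -3]].

X = [[-3, 0], [-2, -2], [-1, -3]]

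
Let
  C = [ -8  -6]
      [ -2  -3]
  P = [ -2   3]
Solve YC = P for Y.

Right-multiplying both sides by C⁻¹ gives Y = PC⁻¹.
det C = 12, so C⁻¹ = [[-1/4, 1/2], [1/6, -2/3]].
Y = PC⁻¹ = [[-2, 3]] · [[-1/4, 1/2], [1/6, -2/3]] = [[1, -3]].

Y = [[1, -3]]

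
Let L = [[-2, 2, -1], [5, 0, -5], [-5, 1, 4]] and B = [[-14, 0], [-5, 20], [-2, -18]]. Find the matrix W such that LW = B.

Left-multiplying both sides by L⁻¹ gives W = L⁻¹B.
det L = -5; the adjugate gives L⁻¹ = [[-1, 9/5, 2], [-1, 13/5, 3], [-1, 8/5, 2]].
W = L⁻¹B = [[-1, 9/5, 2], [-1, 13/5, 3], [-1, 8/5, 2]] · [[-14, 0], [-5, 20], [-2, -18]] = [[1, 0], [-5, -2], [2, -4]].

W = [[1, 0], [-5, -2], [2, -4]]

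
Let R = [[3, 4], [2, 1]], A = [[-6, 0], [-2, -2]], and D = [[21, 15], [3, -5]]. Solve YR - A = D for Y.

Y = [[3, 3], [-3, 5]]

YR = D + A = [[15, 15], [1, -7]].
R is on the right of Y, so right-multiply by R⁻¹: Y = (D + A)R⁻¹.
R has determinant -5; R⁻¹ = [[-1/5, 4/5], [2/5, -3/5]].
Y = (D + A)R⁻¹ = [[3, 3], [-3, 5]].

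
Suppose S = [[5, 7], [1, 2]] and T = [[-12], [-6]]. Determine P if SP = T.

P = [[6], [-6]]

Left-multiplying both sides by S⁻¹ gives P = S⁻¹T.
S has determinant 3; S⁻¹ = [[2/3, -7/3], [-1/3, 5/3]].
P = S⁻¹T = [[2/3, -7/3], [-1/3, 5/3]] · [[-12], [-6]] = [[6], [-6]].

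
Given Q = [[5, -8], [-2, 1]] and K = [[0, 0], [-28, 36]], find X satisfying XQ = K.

X = [[0, 0], [-4, 4]]

Right-multiplying both sides by Q⁻¹ gives X = KQ⁻¹.
det Q = -11, so Q⁻¹ = [[-1/11, -8/11], [-2/11, -5/11]].
X = KQ⁻¹ = [[0, 0], [-28, 36]] · [[-1/11, -8/11], [-2/11, -5/11]] = [[0, 0], [-4, 4]].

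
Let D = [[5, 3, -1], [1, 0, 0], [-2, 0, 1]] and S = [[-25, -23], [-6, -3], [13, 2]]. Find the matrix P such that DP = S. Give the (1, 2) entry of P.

D is on the left of P, so left-multiply by D⁻¹: P = D⁻¹S.
det D = -3; the adjugate gives D⁻¹ = [[0, 1, 0], [1/3, -1, 1/3], [0, 2, 1]].
P = D⁻¹S = [[0, 1, 0], [1/3, -1, 1/3], [0, 2, 1]] · [[-25, -23], [-6, -3], [13, 2]] = [[-6, -3], [2, -4], [1, -4]].

-3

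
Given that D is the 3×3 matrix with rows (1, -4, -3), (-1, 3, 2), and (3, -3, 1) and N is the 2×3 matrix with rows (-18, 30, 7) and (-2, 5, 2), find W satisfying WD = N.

Since D sits to the right of W, W = ND⁻¹.
det D = -1; the adjugate gives D⁻¹ = [[-9, -13, -1], [-7, -10, -1], [6, 9, 1]].
W = ND⁻¹ = [[-18, 30, 7], [-2, 5, 2]] · [[-9, -13, -1], [-7, -10, -1], [6, 9, 1]] = [[-6, -3, -5], [-5, -6, -1]].

W = [[-6, -3, -5], [-5, -6, -1]]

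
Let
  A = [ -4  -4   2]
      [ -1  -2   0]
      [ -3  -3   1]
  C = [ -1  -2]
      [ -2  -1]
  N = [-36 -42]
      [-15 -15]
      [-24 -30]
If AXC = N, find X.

X = [[-3, 3], [-1, -4], [0, 3]]

Left-multiply by A⁻¹ and right-multiply by C⁻¹: X = A⁻¹NC⁻¹.
det A = -2, so A⁻¹ = [[1, 1, -2], [-1/2, -1, 1], [3/2, 0, -2]].
det C = -3, so C⁻¹ = [[1/3, -2/3], [-2/3, 1/3]].
A⁻¹N = [[-3, 3], [9, 6], [-6, -3]].
X = (A⁻¹N)C⁻¹ = [[-3, 3], [-1, -4], [0, 3]].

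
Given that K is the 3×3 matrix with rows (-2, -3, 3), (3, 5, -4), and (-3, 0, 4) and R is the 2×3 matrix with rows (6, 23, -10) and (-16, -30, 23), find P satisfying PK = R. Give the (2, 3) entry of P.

Since K sits to the right of P, P = RK⁻¹.
det K = 5, so K⁻¹ = [[4, 12/5, -3/5], [0, 1/5, 1/5], [3, 9/5, -1/5]].
P = RK⁻¹ = [[6, 23, -10], [-16, -30, 23]] · [[4, 12/5, -3/5], [0, 1/5, 1/5], [3, 9/5, -1/5]] = [[-6, 1, 3], [5, -3, -1]].

-1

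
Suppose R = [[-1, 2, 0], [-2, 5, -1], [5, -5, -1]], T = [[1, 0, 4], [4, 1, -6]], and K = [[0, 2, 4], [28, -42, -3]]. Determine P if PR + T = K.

P = [[1, 0, 0], [-4, -5, 2]]

PR = K − T = [[-1, 2, 0], [24, -43, 3]].
R is on the right of P, so right-multiply by R⁻¹: P = (K − T)R⁻¹.
det R = -4, so R⁻¹ = [[5/2, -1/2, 1/2], [7/4, -1/4, 1/4], [15/4, -5/4, 1/4]].
P = (K − T)R⁻¹ = [[1, 0, 0], [-4, -5, 2]].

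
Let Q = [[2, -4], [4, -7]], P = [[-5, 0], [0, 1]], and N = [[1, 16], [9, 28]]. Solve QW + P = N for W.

QW = N − P = [[6, 16], [9, 27]].
Since Q multiplies W on the left, W = Q⁻¹(N − P).
det Q = 2; the adjugate gives Q⁻¹ = [[-7/2, 2], [-2, 1]].
W = Q⁻¹(N − P) = [[-3, -2], [-3, -5]].

W = [[-3, -2], [-3, -5]]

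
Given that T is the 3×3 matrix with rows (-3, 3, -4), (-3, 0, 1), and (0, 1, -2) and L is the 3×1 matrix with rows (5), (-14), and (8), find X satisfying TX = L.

Left-multiplying both sides by T⁻¹ gives X = T⁻¹L.
det T = -3, so T⁻¹ = [[1/3, -2/3, -1], [2, -2, -5], [1, -1, -3]].
X = T⁻¹L = [[1/3, -2/3, -1], [2, -2, -5], [1, -1, -3]] · [[5], [-14], [8]] = [[3], [-2], [-5]].

X = [[3], [-2], [-5]]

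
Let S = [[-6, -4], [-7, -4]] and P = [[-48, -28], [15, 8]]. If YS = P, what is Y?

Since S sits to the right of Y, Y = PS⁻¹.
S has determinant -4; S⁻¹ = [[1, -1], [-7/4, 3/2]].
Y = PS⁻¹ = [[-48, -28], [15, 8]] · [[1, -1], [-7/4, 3/2]] = [[1, 6], [1, -3]].

Y = [[1, 6], [1, -3]]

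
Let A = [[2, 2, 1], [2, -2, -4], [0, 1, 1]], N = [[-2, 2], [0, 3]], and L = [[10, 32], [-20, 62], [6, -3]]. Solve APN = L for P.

P = [[-1, 4], [0, 5], [-3, -4]]

P = A⁻¹LN⁻¹ (apply A⁻¹ on the left and N⁻¹ on the right).
det A = 2, so A⁻¹ = [[1, -1/2, -3], [-1, 1, 5], [1, -1, -4]].
N has determinant -6; N⁻¹ = [[-1/2, 1/3], [0, 1/3]].
A⁻¹L = [[2, 10], [0, 15], [6, -18]].
P = (A⁻¹L)N⁻¹ = [[-1, 4], [0, 5], [-3, -4]].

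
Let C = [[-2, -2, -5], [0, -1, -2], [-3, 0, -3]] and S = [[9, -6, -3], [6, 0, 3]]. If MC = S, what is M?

M = [[0, 6, -3], [-3, 6, 0]]

Since C sits to the right of M, M = SC⁻¹.
det C = -3, so C⁻¹ = [[-1, 2, 1/3], [-2, 3, 4/3], [1, -2, -2/3]].
M = SC⁻¹ = [[9, -6, -3], [6, 0, 3]] · [[-1, 2, 1/3], [-2, 3, 4/3], [1, -2, -2/3]] = [[0, 6, -3], [-3, 6, 0]].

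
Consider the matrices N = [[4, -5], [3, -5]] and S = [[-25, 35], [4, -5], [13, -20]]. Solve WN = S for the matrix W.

N is on the right of W, so right-multiply by N⁻¹: W = SN⁻¹.
N has determinant -5; N⁻¹ = [[1, -1], [3/5, -4/5]].
W = SN⁻¹ = [[-25, 35], [4, -5], [13, -20]] · [[1, -1], [3/5, -4/5]] = [[-4, -3], [1, 0], [1, 3]].

W = [[-4, -3], [1, 0], [1, 3]]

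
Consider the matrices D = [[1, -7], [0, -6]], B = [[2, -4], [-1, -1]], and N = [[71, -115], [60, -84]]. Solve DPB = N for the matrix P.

P = D⁻¹NB⁻¹ (apply D⁻¹ on the left and B⁻¹ on the right).
det D = -6, so D⁻¹ = [[1, -7/6], [0, -1/6]].
det B = -6; the adjugate gives B⁻¹ = [[1/6, -2/3], [-1/6, -1/3]].
D⁻¹N = [[1, -17], [-10, 14]].
P = (D⁻¹N)B⁻¹ = [[3, 5], [-4, 2]].

P = [[3, 5], [-4, 2]]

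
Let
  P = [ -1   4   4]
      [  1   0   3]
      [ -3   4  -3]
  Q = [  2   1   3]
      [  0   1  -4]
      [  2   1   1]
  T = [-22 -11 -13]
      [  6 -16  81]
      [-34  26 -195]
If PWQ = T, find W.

Isolating W: multiply by P⁻¹ from the left and Q⁻¹ from the right, so W = P⁻¹TQ⁻¹.
det P = 4, so P⁻¹ = [[-3, 7, 3], [-3/2, 15/4, 7/4], [1, -2, -1]].
det Q = -4, so Q⁻¹ = [[-5/4, -1/2, 7/4], [2, 1, -2], [1/2, 0, -1/2]].
P⁻¹T = [[6, -1, 21], [-4, 2, -18], [0, -5, 20]].
W = (P⁻¹T)Q⁻¹ = [[1, -4, 2], [0, 4, -2], [0, -5, 0]].

W = [[1, -4, 2], [0, 4, -2], [0, -5, 0]]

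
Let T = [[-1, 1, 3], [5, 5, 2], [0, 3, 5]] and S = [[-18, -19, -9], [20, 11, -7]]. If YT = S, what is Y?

T is on the right of Y, so right-multiply by T⁻¹: Y = ST⁻¹.
det T = 1; the adjugate gives T⁻¹ = [[19, 4, -13], [-25, -5, 17], [15, 3, -10]].
Y = ST⁻¹ = [[-18, -19, -9], [20, 11, -7]] · [[19, 4, -13], [-25, -5, 17], [15, 3, -10]] = [[-2, -4, 1], [0, 4, -3]].

Y = [[-2, -4, 1], [0, 4, -3]]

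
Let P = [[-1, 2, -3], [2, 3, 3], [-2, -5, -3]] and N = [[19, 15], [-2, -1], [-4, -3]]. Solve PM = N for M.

M = [[2, 4], [3, 2], [-5, -5]]

Since P multiplies M on the left, M = P⁻¹N.
det P = 6; the adjugate gives P⁻¹ = [[1, 7/2, 5/2], [0, -1/2, -1/2], [-2/3, -3/2, -7/6]].
M = P⁻¹N = [[1, 7/2, 5/2], [0, -1/2, -1/2], [-2/3, -3/2, -7/6]] · [[19, 15], [-2, -1], [-4, -3]] = [[2, 4], [3, 2], [-5, -5]].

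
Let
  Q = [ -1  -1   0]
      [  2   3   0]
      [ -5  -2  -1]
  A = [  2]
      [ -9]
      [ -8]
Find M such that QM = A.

M = [[3], [-5], [3]]

Q is on the left of M, so left-multiply by Q⁻¹: M = Q⁻¹A.
det Q = 1, so Q⁻¹ = [[-3, -1, 0], [2, 1, 0], [11, 3, -1]].
M = Q⁻¹A = [[-3, -1, 0], [2, 1, 0], [11, 3, -1]] · [[2], [-9], [-8]] = [[3], [-5], [3]].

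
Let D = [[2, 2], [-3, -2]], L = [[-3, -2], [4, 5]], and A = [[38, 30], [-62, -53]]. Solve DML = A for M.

M = [[-4, 3], [-1, -2]]

Left-multiply by D⁻¹ and right-multiply by L⁻¹: M = D⁻¹AL⁻¹.
det D = 2, so D⁻¹ = [[-1, -1], [3/2, 1]].
det L = -7; the adjugate gives L⁻¹ = [[-5/7, -2/7], [4/7, 3/7]].
D⁻¹A = [[24, 23], [-5, -8]].
M = (D⁻¹A)L⁻¹ = [[-4, 3], [-1, -2]].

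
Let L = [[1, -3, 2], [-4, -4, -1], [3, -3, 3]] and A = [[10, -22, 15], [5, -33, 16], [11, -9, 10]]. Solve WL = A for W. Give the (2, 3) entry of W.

5

L is on the right of W, so right-multiply by L⁻¹: W = AL⁻¹.
det L = 6, so L⁻¹ = [[-5/2, 1/2, 11/6], [3/2, -1/2, -7/6], [4, -1, -8/3]].
W = AL⁻¹ = [[10, -22, 15], [5, -33, 16], [11, -9, 10]] · [[-5/2, 1/2, 11/6], [3/2, -1/2, -7/6], [4, -1, -8/3]] = [[2, 1, 4], [2, 3, 5], [-1, 0, 4]].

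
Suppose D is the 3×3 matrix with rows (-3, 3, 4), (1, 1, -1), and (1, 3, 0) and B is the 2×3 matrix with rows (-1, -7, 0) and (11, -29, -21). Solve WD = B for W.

W = [[-1, -4, 0], [-5, 1, -5]]

Since D sits to the right of W, W = BD⁻¹.
det D = -4, so D⁻¹ = [[-3/4, -3, 7/4], [1/4, 1, -1/4], [-1/2, -3, 3/2]].
W = BD⁻¹ = [[-1, -7, 0], [11, -29, -21]] · [[-3/4, -3, 7/4], [1/4, 1, -1/4], [-1/2, -3, 3/2]] = [[-1, -4, 0], [-5, 1, -5]].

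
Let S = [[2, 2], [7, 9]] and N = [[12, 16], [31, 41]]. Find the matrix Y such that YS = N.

Y = [[-1, 2], [-2, 5]]

Since S sits to the right of Y, Y = NS⁻¹.
S has determinant 4; S⁻¹ = [[9/4, -1/2], [-7/4, 1/2]].
Y = NS⁻¹ = [[12, 16], [31, 41]] · [[9/4, -1/2], [-7/4, 1/2]] = [[-1, 2], [-2, 5]].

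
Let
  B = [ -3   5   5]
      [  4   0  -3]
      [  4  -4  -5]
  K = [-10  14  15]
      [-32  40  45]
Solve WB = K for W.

Since B sits to the right of W, W = KB⁻¹.
det B = -4; the adjugate gives B⁻¹ = [[3, -5/4, 15/4], [-2, 5/4, -11/4], [4, -2, 5]].
W = KB⁻¹ = [[-10, 14, 15], [-32, 40, 45]] · [[3, -5/4, 15/4], [-2, 5/4, -11/4], [4, -2, 5]] = [[2, 0, -1], [4, 0, -5]].

W = [[2, 0, -1], [4, 0, -5]]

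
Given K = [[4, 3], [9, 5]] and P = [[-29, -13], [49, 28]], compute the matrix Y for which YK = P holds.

Since K sits to the right of Y, Y = PK⁻¹.
K has determinant -7; K⁻¹ = [[-5/7, 3/7], [9/7, -4/7]].
Y = PK⁻¹ = [[-29, -13], [49, 28]] · [[-5/7, 3/7], [9/7, -4/7]] = [[4, -5], [1, 5]].

Y = [[4, -5], [1, 5]]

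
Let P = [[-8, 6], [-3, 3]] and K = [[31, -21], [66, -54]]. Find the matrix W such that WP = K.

Since P sits to the right of W, W = KP⁻¹.
det P = -6, so P⁻¹ = [[-1/2, 1], [-1/2, 4/3]].
W = KP⁻¹ = [[31, -21], [66, -54]] · [[-1/2, 1], [-1/2, 4/3]] = [[-5, 3], [-6, -6]].

W = [[-5, 3], [-6, -6]]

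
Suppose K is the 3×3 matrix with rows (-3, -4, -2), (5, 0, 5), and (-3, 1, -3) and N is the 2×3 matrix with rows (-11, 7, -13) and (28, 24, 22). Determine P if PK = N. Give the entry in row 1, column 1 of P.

-2

K is on the right of P, so right-multiply by K⁻¹: P = NK⁻¹.
K has determinant 5; K⁻¹ = [[-1, -14/5, -4], [0, 3/5, 1], [1, 3, 4]].
P = NK⁻¹ = [[-11, 7, -13], [28, 24, 22]] · [[-1, -14/5, -4], [0, 3/5, 1], [1, 3, 4]] = [[-2, -4, -1], [-6, 2, 0]].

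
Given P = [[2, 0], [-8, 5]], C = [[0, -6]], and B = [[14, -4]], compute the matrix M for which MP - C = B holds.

M = [[-1, -2]]

MP = B + C = [[14, -10]].
Since P sits to the right of M, M = (B + C)P⁻¹.
det P = 10; the adjugate gives P⁻¹ = [[1/2, 0], [4/5, 1/5]].
M = (B + C)P⁻¹ = [[-1, -2]].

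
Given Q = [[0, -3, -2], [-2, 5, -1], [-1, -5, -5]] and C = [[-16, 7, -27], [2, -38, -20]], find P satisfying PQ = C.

P = [[-4, 5, 6], [6, -2, 2]]

Right-multiplying both sides by Q⁻¹ gives P = CQ⁻¹.
det Q = -3; the adjugate gives Q⁻¹ = [[10, 5/3, -13/3], [3, 2/3, -4/3], [-5, -1, 2]].
P = CQ⁻¹ = [[-16, 7, -27], [2, -38, -20]] · [[10, 5/3, -13/3], [3, 2/3, -4/3], [-5, -1, 2]] = [[-4, 5, 6], [6, -2, 2]].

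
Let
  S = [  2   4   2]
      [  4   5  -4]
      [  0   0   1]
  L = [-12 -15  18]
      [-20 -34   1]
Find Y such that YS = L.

Right-multiplying both sides by S⁻¹ gives Y = LS⁻¹.
S has determinant -6; S⁻¹ = [[-5/6, 2/3, 13/3], [2/3, -1/3, -8/3], [0, 0, 1]].
Y = LS⁻¹ = [[-12, -15, 18], [-20, -34, 1]] · [[-5/6, 2/3, 13/3], [2/3, -1/3, -8/3], [0, 0, 1]] = [[0, -3, 6], [-6, -2, 5]].

Y = [[0, -3, 6], [-6, -2, 5]]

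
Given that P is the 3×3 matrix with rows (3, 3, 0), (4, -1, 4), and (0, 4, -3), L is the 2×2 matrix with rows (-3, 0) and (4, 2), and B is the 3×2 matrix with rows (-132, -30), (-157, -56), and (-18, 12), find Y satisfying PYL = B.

Y = [[3, -5], [5, 0], [2, -2]]

Left-multiply by P⁻¹ and right-multiply by L⁻¹: Y = P⁻¹BL⁻¹.
det P = -3; the adjugate gives P⁻¹ = [[13/3, -3, -4], [-4, 3, 4], [-16/3, 4, 5]].
det L = -6; the adjugate gives L⁻¹ = [[-1/3, 0], [2/3, 1/2]].
P⁻¹B = [[-29, -10], [-15, 0], [-14, -4]].
Y = (P⁻¹B)L⁻¹ = [[3, -5], [5, 0], [2, -2]].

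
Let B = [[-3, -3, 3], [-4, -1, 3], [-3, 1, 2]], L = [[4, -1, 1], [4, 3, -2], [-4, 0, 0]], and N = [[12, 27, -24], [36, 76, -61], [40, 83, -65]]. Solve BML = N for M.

Left-multiply by B⁻¹ and right-multiply by L⁻¹: M = B⁻¹NL⁻¹.
B has determinant -3; B⁻¹ = [[5/3, -3, 2], [1/3, -1, 1], [7/3, -4, 3]].
det L = 4, so L⁻¹ = [[0, 0, -1/4], [2, 1, 3], [3, 1, 4]].
B⁻¹N = [[-8, -17, 13], [8, 16, -12], [4, 8, -7]].
M = (B⁻¹N)L⁻¹ = [[5, -4, 3], [-4, 4, -2], [-5, 1, -5]].

M = [[5, -4, 3], [-4, 4, -2], [-5, 1, -5]]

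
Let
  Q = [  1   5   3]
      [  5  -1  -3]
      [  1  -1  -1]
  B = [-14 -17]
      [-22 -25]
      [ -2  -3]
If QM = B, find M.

Left-multiplying both sides by Q⁻¹ gives M = Q⁻¹B.
det Q = -4; the adjugate gives Q⁻¹ = [[1/2, -1/2, 3], [-1/2, 1, -9/2], [1, -3/2, 13/2]].
M = Q⁻¹B = [[1/2, -1/2, 3], [-1/2, 1, -9/2], [1, -3/2, 13/2]] · [[-14, -17], [-22, -25], [-2, -3]] = [[-2, -5], [-6, -3], [6, 1]].

M = [[-2, -5], [-6, -3], [6, 1]]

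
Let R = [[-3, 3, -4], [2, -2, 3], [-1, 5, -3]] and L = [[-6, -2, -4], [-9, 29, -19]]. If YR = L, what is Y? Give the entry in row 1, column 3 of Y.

-2

Since R sits to the right of Y, Y = LR⁻¹.
det R = 4, so R⁻¹ = [[-9/4, -11/4, 1/4], [3/4, 5/4, 1/4], [2, 3, 0]].
Y = LR⁻¹ = [[-6, -2, -4], [-9, 29, -19]] · [[-9/4, -11/4, 1/4], [3/4, 5/4, 1/4], [2, 3, 0]] = [[4, 2, -2], [4, 4, 5]].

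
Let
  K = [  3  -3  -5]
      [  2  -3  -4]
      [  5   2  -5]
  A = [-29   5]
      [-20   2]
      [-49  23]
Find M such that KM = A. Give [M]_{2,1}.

-2

Since K multiplies M on the left, M = K⁻¹A.
K has determinant 4; K⁻¹ = [[23/4, -25/4, -3/4], [-5/2, 5/2, 1/2], [19/4, -21/4, -3/4]].
M = K⁻¹A = [[23/4, -25/4, -3/4], [-5/2, 5/2, 1/2], [19/4, -21/4, -3/4]] · [[-29, 5], [-20, 2], [-49, 23]] = [[-5, -1], [-2, 4], [4, -4]].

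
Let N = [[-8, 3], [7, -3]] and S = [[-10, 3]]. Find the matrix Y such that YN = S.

Y = [[3, 2]]

N is on the right of Y, so right-multiply by N⁻¹: Y = SN⁻¹.
det N = 3; the adjugate gives N⁻¹ = [[-1, -1], [-7/3, -8/3]].
Y = SN⁻¹ = [[-10, 3]] · [[-1, -1], [-7/3, -8/3]] = [[3, 2]].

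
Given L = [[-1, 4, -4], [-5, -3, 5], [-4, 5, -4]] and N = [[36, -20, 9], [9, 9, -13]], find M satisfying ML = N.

M = [[-1, -3, -5], [4, -1, -2]]

Since L sits to the right of M, M = NL⁻¹.
det L = 1, so L⁻¹ = [[-13, -4, 8], [-40, -12, 25], [-37, -11, 23]].
M = NL⁻¹ = [[36, -20, 9], [9, 9, -13]] · [[-13, -4, 8], [-40, -12, 25], [-37, -11, 23]] = [[-1, -3, -5], [4, -1, -2]].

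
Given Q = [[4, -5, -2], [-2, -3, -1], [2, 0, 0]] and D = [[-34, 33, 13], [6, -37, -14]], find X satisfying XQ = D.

X = [[-6, -1, -6], [5, 4, -3]]

Right-multiplying both sides by Q⁻¹ gives X = DQ⁻¹.
det Q = -2, so Q⁻¹ = [[0, 0, 1/2], [1, -2, -4], [-3, 5, 11]].
X = DQ⁻¹ = [[-34, 33, 13], [6, -37, -14]] · [[0, 0, 1/2], [1, -2, -4], [-3, 5, 11]] = [[-6, -1, -6], [5, 4, -3]].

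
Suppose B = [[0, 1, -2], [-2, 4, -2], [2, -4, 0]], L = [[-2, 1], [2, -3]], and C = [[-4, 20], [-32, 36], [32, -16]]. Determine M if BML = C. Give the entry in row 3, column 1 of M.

Left-multiply by B⁻¹ and right-multiply by L⁻¹: M = B⁻¹CL⁻¹.
B has determinant -4; B⁻¹ = [[2, -2, -3/2], [1, -1, -1], [0, -1/2, -1/2]].
det L = 4; the adjugate gives L⁻¹ = [[-3/4, -1/4], [-1/2, -1/2]].
B⁻¹C = [[8, -8], [-4, 0], [0, -10]].
M = (B⁻¹C)L⁻¹ = [[-2, 2], [3, 1], [5, 5]].

5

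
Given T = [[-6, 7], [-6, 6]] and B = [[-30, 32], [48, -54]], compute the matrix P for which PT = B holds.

P = [[2, 3], [-6, -2]]

T is on the right of P, so right-multiply by T⁻¹: P = BT⁻¹.
T has determinant 6; T⁻¹ = [[1, -7/6], [1, -1]].
P = BT⁻¹ = [[-30, 32], [48, -54]] · [[1, -7/6], [1, -1]] = [[2, 3], [-6, -2]].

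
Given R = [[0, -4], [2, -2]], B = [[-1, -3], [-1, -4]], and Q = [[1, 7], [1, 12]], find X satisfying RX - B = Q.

RX = Q + B = [[0, 4], [0, 8]].
Left-multiplying both sides by R⁻¹ gives X = R⁻¹(Q + B).
R has determinant 8; R⁻¹ = [[-1/4, 1/2], [-1/4, 0]].
X = R⁻¹(Q + B) = [[0, 3], [0, -1]].

X = [[0, 3], [0, -1]]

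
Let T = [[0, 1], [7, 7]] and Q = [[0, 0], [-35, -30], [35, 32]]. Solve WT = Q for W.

Since T sits to the right of W, W = QT⁻¹.
det T = -7; the adjugate gives T⁻¹ = [[-1, 1/7], [1, 0]].
W = QT⁻¹ = [[0, 0], [-35, -30], [35, 32]] · [[-1, 1/7], [1, 0]] = [[0, 0], [5, -5], [-3, 5]].

W = [[0, 0], [5, -5], [-3, 5]]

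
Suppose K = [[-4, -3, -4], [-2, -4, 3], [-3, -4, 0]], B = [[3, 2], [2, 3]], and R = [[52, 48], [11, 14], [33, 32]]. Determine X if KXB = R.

Left-multiply by K⁻¹ and right-multiply by B⁻¹: X = K⁻¹RB⁻¹.
det K = -5; the adjugate gives K⁻¹ = [[-12/5, -16/5, 5], [9/5, 12/5, -4], [4/5, 7/5, -2]].
det B = 5, so B⁻¹ = [[3/5, -2/5], [-2/5, 3/5]].
K⁻¹R = [[5, 0], [-12, -8], [-9, -6]].
X = (K⁻¹R)B⁻¹ = [[3, -2], [-4, 0], [-3, 0]].

X = [[3, -2], [-4, 0], [-3, 0]]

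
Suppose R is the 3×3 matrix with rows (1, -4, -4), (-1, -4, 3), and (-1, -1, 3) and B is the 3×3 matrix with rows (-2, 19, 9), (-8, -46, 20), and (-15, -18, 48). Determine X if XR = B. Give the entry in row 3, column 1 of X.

-3

Since R sits to the right of X, X = BR⁻¹.
det R = 3; the adjugate gives R⁻¹ = [[-3, 16/3, -28/3], [0, -1/3, 1/3], [-1, 5/3, -8/3]].
X = BR⁻¹ = [[-2, 19, 9], [-8, -46, 20], [-15, -18, 48]] · [[-3, 16/3, -28/3], [0, -1/3, 1/3], [-1, 5/3, -8/3]] = [[-3, -2, 1], [4, 6, 6], [-3, 6, 6]].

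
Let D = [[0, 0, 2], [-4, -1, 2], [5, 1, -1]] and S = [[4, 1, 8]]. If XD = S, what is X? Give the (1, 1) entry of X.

5

D is on the right of X, so right-multiply by D⁻¹: X = SD⁻¹.
det D = 2, so D⁻¹ = [[-1/2, 1, 1], [3, -5, -4], [1/2, 0, 0]].
X = SD⁻¹ = [[4, 1, 8]] · [[-1/2, 1, 1], [3, -5, -4], [1/2, 0, 0]] = [[5, -1, 0]].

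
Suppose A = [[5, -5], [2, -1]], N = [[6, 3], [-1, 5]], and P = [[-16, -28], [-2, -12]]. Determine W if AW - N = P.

W = [[-1, -2], [1, 3]]

AW = P + N = [[-10, -25], [-3, -7]].
Since A multiplies W on the left, W = A⁻¹(P + N).
det A = 5; the adjugate gives A⁻¹ = [[-1/5, 1], [-2/5, 1]].
W = A⁻¹(P + N) = [[-1, -2], [1, 3]].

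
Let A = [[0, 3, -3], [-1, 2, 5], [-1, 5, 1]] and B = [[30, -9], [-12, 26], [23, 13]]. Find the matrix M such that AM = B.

M = [[-3, -4], [5, 1], [-5, 4]]

Since A multiplies M on the left, M = A⁻¹B.
det A = -3; the adjugate gives A⁻¹ = [[23/3, 6, -7], [4/3, 1, -1], [1, 1, -1]].
M = A⁻¹B = [[23/3, 6, -7], [4/3, 1, -1], [1, 1, -1]] · [[30, -9], [-12, 26], [23, 13]] = [[-3, -4], [5, 1], [-5, 4]].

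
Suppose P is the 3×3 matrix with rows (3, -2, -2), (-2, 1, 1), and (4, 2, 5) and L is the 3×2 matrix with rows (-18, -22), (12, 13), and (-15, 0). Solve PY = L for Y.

Y = [[-6, -4], [-3, 3], [3, 2]]

P is on the left of Y, so left-multiply by P⁻¹: Y = P⁻¹L.
det P = -3, so P⁻¹ = [[-1, -2, 0], [-14/3, -23/3, -1/3], [8/3, 14/3, 1/3]].
Y = P⁻¹L = [[-1, -2, 0], [-14/3, -23/3, -1/3], [8/3, 14/3, 1/3]] · [[-18, -22], [12, 13], [-15, 0]] = [[-6, -4], [-3, 3], [3, 2]].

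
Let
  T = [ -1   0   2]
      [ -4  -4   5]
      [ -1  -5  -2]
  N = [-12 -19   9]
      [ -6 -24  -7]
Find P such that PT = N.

Since T sits to the right of P, P = NT⁻¹.
T has determinant -1; T⁻¹ = [[-33, 10, -8], [13, -4, 3], [-16, 5, -4]].
P = NT⁻¹ = [[-12, -19, 9], [-6, -24, -7]] · [[-33, 10, -8], [13, -4, 3], [-16, 5, -4]] = [[5, 1, 3], [-2, 1, 4]].

P = [[5, 1, 3], [-2, 1, 4]]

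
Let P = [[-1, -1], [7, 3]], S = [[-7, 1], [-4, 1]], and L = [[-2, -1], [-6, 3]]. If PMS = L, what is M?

Left-multiply by P⁻¹ and right-multiply by S⁻¹: M = P⁻¹LS⁻¹.
det P = 4; the adjugate gives P⁻¹ = [[3/4, 1/4], [-7/4, -1/4]].
det S = -3, so S⁻¹ = [[-1/3, 1/3], [-4/3, 7/3]].
P⁻¹L = [[-3, 0], [5, 1]].
M = (P⁻¹L)S⁻¹ = [[1, -1], [-3, 4]].

M = [[1, -1], [-3, 4]]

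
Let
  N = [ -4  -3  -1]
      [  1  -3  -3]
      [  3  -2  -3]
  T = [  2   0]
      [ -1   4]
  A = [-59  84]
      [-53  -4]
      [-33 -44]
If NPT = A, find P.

Isolating P: multiply by N⁻¹ from the left and T⁻¹ from the right, so P = N⁻¹AT⁻¹.
det N = -1; the adjugate gives N⁻¹ = [[-3, 7, -6], [6, -15, 13], [-7, 17, -15]].
det T = 8, so T⁻¹ = [[1/2, 0], [1/8, 1/4]].
N⁻¹A = [[4, -16], [12, -8], [7, 4]].
P = (N⁻¹A)T⁻¹ = [[0, -4], [5, -2], [4, 1]].

P = [[0, -4], [5, -2], [4, 1]]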